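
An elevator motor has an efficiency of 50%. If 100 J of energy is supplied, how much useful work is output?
W_out = η·W_in = 0.5·100 = 50.0 J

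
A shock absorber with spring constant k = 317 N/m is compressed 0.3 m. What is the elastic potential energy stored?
PE = ½kx² = ½(317)(0.3)² = 14.27 J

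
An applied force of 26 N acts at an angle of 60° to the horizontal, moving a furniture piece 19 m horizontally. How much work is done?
W = F·d·cosθ = (26)(19)cos(60°) = 247.0 J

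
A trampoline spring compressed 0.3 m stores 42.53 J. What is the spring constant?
k = 2·PE/x² = 2·42.53/(0.3)² = 945.1 N/m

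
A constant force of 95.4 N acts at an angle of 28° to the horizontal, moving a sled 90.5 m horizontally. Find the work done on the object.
W = F·d·cosθ = (95.4)(90.5)cos(28°) = 7623 J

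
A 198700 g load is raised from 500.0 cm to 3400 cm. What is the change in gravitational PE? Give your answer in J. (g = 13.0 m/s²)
Convert to SI: m = 198.7 kg, Δh = 29.0 m
ΔPE = mgΔh = (198.7)(13.0)(29.0) = 74910 J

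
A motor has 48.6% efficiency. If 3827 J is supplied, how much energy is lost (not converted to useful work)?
W_lost = W_in(1 − η) = 3827·(1 − 0.486) = 1967 J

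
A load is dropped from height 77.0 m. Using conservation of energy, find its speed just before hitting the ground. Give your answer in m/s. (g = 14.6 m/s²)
mgh = ½mv² ⇒ v = √(2gh) = √(2·14.6·77.0) = 47.42 m/s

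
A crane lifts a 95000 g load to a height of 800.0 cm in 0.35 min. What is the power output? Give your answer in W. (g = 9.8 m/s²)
Convert to SI: m = 95.0 kg, h = 8.0 m, t = 21.0 s
P = mgh/t = (95.0)(9.8)(8.0)/21.0 = 354.7 W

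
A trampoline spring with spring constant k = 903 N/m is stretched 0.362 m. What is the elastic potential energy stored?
PE = ½kx² = ½(903)(0.362)² = 59.17 J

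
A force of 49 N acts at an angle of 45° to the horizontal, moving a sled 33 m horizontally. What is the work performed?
W = F·d·cosθ = (49)(33)cos(45°) = 1143 J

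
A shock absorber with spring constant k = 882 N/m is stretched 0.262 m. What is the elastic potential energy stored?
PE = ½kx² = ½(882)(0.262)² = 30.27 J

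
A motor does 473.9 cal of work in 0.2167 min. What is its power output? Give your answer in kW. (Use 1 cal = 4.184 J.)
Convert to SI: W = 1982.8 J, t = 13.002 s
P = W/t = 1982.8/13.002 = 152.499 W = 0.1525 kW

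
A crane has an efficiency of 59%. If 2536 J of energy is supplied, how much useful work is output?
W_out = η·W_in = 0.59·2536 = 1496.24 J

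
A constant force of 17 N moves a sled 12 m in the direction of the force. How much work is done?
W = F·d = (17)(12) = 204.0 J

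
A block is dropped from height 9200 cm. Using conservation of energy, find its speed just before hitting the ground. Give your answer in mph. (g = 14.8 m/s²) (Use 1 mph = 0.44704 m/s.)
Convert to SI: h = 92.0 m
mgh = ½mv² ⇒ v = √(2gh) = √(2·14.8·92.0) = 52.1843 m/s = 116.7 mph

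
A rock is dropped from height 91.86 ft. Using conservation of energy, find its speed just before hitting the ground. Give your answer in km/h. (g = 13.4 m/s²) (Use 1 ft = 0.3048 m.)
Convert to SI: h = 27.9989 m
mgh = ½mv² ⇒ v = √(2gh) = √(2·13.4·27.9989) = 27.3929 m/s = 98.61 km/h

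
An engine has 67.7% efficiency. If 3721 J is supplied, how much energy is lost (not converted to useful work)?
W_lost = W_in(1 − η) = 3721·(1 − 0.677) = 1202 J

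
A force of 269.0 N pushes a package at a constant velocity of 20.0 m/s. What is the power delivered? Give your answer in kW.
P = Fv = (269.0)(20.0) = 5380.0 W = 5.38 kW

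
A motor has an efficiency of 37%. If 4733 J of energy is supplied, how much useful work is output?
W_out = η·W_in = 0.37·4733 = 1751.21 J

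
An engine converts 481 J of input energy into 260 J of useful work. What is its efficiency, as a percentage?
η = W_out/W_in = 260/481 = 54.05%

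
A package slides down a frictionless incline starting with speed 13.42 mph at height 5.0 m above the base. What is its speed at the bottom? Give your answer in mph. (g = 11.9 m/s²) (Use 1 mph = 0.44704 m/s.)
Convert to SI: v₀ = 5.99928 m/s, h = 5.0 m
½mv₀² + mgh = ½mv² ⇒ v = √(v₀² + 2gh) = √(5.99928² + 2·11.9·5.0) = 12.4496 m/s = 27.85 mph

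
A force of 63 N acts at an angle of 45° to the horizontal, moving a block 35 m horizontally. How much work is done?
W = F·d·cosθ = (63)(35)cos(45°) = 1559 J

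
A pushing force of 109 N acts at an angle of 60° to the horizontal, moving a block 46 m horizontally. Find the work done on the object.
W = F·d·cosθ = (109)(46)cos(60°) = 2507 J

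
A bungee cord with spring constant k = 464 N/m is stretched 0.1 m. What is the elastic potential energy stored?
PE = ½kx² = ½(464)(0.1)² = 2.32 J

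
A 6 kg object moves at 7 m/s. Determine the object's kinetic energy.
KE = ½mv² = ½(6)(7)² = 147.0 J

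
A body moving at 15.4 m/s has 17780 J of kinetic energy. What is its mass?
m = 2·KE/v² = 2·17780/(15.4)² = 149.9 kg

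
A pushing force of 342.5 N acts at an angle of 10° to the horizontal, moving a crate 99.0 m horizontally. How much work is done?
W = F·d·cosθ = (342.5)(99.0)cos(10°) = 33390 J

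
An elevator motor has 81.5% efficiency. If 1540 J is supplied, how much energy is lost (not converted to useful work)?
W_lost = W_in(1 − η) = 1540·(1 − 0.815) = 284.9 J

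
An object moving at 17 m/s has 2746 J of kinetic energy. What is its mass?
m = 2·KE/v² = 2·2746/(17)² = 19.0 kg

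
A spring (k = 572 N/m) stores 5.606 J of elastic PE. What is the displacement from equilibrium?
x = √(2·PE/k) = √(2·5.606/572) = 0.14 m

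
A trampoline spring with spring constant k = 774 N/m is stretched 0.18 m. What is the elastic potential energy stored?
PE = ½kx² = ½(774)(0.18)² = 12.54 J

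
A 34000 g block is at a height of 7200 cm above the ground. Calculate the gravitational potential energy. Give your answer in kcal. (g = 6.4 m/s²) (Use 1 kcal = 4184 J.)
Convert to SI: m = 34.0 kg, h = 72.0 m
PE = mgh = (34.0)(6.4)(72.0) = 15667.2 J = 3.745 kcal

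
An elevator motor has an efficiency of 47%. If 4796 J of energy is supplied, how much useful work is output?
W_out = η·W_in = 0.47·4796 = 2254.12 J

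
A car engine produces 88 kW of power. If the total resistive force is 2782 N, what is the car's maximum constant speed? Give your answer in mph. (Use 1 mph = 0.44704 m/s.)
P = Fv ⇒ v = P/F = 88000 W/2782.0 N = 31.6319 m/s = 70.76 mph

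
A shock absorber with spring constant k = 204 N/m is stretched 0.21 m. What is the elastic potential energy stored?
PE = ½kx² = ½(204)(0.21)² = 4.498 J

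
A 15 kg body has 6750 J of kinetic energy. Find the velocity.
v = √(2·KE/m) = √(2·6750/15) = 30.0 m/s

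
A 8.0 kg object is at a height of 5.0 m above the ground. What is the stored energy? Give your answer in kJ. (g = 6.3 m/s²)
PE = mgh = (8.0)(6.3)(5.0) = 252.0 J = 0.252 kJ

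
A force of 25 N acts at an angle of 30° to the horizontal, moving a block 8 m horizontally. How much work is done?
W = F·d·cosθ = (25)(8)cos(30°) = 173.2 J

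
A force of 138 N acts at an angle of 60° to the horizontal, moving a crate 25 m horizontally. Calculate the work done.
W = F·d·cosθ = (138)(25)cos(60°) = 1725 J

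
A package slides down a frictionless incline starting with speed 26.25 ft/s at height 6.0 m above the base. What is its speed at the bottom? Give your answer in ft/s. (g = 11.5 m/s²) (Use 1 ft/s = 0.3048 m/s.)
Convert to SI: v₀ = 8.001 m/s, h = 6.0 m
½mv₀² + mgh = ½mv² ⇒ v = √(v₀² + 2gh) = √(8.001² + 2·11.5·6.0) = 14.2132 m/s = 46.63 ft/s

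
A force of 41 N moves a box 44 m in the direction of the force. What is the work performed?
W = F·d = (41)(44) = 1804 J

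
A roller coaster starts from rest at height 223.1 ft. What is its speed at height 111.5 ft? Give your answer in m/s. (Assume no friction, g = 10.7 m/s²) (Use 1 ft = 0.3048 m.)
Convert to SI: h₁−h₂ = 34.0157 m
mgh₁ = mgh₂ + ½mv² ⇒ v = √(2g(h₁−h₂)) = √(2·10.7·34.0157) = 26.98 m/s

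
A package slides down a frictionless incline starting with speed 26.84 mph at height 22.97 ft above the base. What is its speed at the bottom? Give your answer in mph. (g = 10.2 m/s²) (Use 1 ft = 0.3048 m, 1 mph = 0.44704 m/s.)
Convert to SI: v₀ = 11.9986 m/s, h = 7.00126 m
½mv₀² + mgh = ½mv² ⇒ v = √(v₀² + 2gh) = √(11.9986² + 2·10.2·7.00126) = 16.9349 m/s = 37.88 mph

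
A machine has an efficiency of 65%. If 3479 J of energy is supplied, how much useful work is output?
W_out = η·W_in = 0.65·3479 = 2261.35 J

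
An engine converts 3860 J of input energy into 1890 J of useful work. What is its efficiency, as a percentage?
η = W_out/W_in = 1890/3860 = 48.96%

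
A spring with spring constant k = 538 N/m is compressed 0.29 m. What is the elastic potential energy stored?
PE = ½kx² = ½(538)(0.29)² = 22.62 J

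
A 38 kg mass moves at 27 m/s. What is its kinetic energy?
KE = ½mv² = ½(38)(27)² = 13851.0 J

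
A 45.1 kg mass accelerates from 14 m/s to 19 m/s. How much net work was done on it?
W = ΔKE = ½m(v₂² − v₁²) = ½(45.1)(19² − 14²) = 3720.75 J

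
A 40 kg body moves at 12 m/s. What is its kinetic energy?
KE = ½mv² = ½(40)(12)² = 2880.0 J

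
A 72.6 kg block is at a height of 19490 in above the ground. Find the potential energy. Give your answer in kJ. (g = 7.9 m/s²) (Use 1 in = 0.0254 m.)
Convert to SI: m = 72.6 kg, h = 495.046 m
PE = mgh = (72.6)(7.9)(495.046) = 283929 J = 283.9 kJ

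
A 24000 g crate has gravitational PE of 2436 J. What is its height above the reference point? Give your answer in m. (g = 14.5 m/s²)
Convert to SI: m = 24.0 kg, PE = 2436.0 J
h = PE/(mg) = 2436.0/(24.0·14.5) = 7.0 m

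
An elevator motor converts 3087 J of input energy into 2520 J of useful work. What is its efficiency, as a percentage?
η = W_out/W_in = 2520/3087 = 81.63%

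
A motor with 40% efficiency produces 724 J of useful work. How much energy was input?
W_in = W_out/η = 724/0.4 = 1810 J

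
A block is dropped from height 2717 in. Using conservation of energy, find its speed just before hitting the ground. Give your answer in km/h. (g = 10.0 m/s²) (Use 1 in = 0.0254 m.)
Convert to SI: h = 69.0118 m
mgh = ½mv² ⇒ v = √(2gh) = √(2·10.0·69.0118) = 37.1515 m/s = 133.7 km/h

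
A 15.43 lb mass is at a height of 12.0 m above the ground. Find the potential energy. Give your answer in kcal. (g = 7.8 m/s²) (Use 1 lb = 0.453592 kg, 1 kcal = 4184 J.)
Convert to SI: m = 6.99892 kg, h = 12.0 m
PE = mgh = (6.99892)(7.8)(12.0) = 655.099 J = 0.1566 kcal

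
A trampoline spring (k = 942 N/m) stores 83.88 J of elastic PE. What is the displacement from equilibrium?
x = √(2·PE/k) = √(2·83.88/942) = 0.422 m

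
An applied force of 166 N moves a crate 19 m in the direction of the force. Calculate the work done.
W = F·d = (166)(19) = 3154 J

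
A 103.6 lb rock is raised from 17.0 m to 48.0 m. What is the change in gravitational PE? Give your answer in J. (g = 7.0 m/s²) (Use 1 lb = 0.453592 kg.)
Convert to SI: m = 46.9921 kg, Δh = 31.0 m
ΔPE = mgΔh = (46.9921)(7.0)(31.0) = 10200 J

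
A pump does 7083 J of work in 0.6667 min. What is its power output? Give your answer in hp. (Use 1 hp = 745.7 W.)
Convert to SI: W = 7083.0 J, t = 40.002 s
P = W/t = 7083.0/40.002 = 177.066 W = 0.2374 hp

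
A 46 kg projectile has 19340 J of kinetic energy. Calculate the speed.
v = √(2·KE/m) = √(2·19340/46) = 29.0 m/s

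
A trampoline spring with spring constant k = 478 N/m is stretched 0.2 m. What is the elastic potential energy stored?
PE = ½kx² = ½(478)(0.2)² = 9.56 J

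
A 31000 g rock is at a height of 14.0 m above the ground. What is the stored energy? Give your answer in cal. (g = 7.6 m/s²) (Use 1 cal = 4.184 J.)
Convert to SI: m = 31.0 kg, h = 14.0 m
PE = mgh = (31.0)(7.6)(14.0) = 3298.4 J = 788.3 cal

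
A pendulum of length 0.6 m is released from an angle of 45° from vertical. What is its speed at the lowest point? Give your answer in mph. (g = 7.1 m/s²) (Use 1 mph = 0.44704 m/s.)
h = L(1 − cosθ) = 0.6(1 − cos45°) = 0.175736 m
v = √(2gh) = √(2·7.1·0.175736) = 1.5797 m/s = 3.534 mph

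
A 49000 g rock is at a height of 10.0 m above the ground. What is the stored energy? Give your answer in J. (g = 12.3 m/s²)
Convert to SI: m = 49.0 kg, h = 10.0 m
PE = mgh = (49.0)(12.3)(10.0) = 6027 J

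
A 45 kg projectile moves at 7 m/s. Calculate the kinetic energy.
KE = ½mv² = ½(45)(7)² = 1102.5 J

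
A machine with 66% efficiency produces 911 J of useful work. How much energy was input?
W_in = W_out/η = 911/0.66 = 1380 J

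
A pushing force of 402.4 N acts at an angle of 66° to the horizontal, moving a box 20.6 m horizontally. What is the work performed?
W = F·d·cosθ = (402.4)(20.6)cos(66°) = 3372 J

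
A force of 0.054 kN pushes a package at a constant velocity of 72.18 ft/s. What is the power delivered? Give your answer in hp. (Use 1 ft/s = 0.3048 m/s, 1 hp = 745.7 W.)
Convert to SI: F = 54.0 N, v = 22.0005 m/s
P = Fv = (54.0)(22.0005) = 1188.03 W = 1.593 hp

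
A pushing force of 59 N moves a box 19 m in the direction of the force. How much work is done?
W = F·d = (59)(19) = 1121 J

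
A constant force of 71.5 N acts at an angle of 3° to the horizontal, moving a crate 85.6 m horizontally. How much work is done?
W = F·d·cosθ = (71.5)(85.6)cos(3°) = 6112 J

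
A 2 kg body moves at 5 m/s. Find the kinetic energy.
KE = ½mv² = ½(2)(5)² = 25.0 J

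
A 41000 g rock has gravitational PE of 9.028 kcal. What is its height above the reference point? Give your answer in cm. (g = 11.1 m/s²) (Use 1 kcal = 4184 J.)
Convert to SI: m = 41.0 kg, PE = 37773.2 J
h = PE/(mg) = 37773.2/(41.0·11.1) = 82.9997 m = 8300 cm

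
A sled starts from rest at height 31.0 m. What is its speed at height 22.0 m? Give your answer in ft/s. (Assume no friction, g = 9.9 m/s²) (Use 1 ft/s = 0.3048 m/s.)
mgh₁ = mgh₂ + ½mv² ⇒ v = √(2g(h₁−h₂)) = √(2·9.9·9.0) = 13.3492 m/s = 43.8 ft/s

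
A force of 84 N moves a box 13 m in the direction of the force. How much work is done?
W = F·d = (84)(13) = 1092 J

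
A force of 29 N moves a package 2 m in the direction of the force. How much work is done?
W = F·d = (29)(2) = 58.0 J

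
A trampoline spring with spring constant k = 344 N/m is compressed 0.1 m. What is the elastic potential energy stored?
PE = ½kx² = ½(344)(0.1)² = 1.72 J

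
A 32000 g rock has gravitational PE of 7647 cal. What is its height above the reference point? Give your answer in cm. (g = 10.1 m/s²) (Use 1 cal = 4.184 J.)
Convert to SI: m = 32.0 kg, PE = 31995.0 J
h = PE/(mg) = 31995.0/(32.0·10.1) = 98.9946 m = 9899 cm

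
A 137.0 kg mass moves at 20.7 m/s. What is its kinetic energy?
KE = ½mv² = ½(137.0)(20.7)² = 29350 J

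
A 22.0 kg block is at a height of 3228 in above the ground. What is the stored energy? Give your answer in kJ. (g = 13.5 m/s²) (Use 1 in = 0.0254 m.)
Convert to SI: m = 22.0 kg, h = 81.9912 m
PE = mgh = (22.0)(13.5)(81.9912) = 24351.4 J = 24.35 kJ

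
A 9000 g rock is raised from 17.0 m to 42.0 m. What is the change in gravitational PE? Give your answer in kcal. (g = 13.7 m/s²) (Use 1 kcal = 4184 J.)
Convert to SI: m = 9.0 kg, Δh = 25.0 m
ΔPE = mgΔh = (9.0)(13.7)(25.0) = 3082.5 J = 0.7367 kcal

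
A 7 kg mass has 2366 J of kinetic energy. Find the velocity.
v = √(2·KE/m) = √(2·2366/7) = 26.0 m/s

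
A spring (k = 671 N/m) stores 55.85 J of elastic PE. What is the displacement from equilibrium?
x = √(2·PE/k) = √(2·55.85/671) = 0.408 m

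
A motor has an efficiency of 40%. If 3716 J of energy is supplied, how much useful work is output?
W_out = η·W_in = 0.4·3716 = 1486.4 J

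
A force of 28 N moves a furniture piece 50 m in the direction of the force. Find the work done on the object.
W = F·d = (28)(50) = 1400 J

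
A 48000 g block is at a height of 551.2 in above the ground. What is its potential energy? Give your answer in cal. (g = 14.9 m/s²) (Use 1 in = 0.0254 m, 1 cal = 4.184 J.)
Convert to SI: m = 48.0 kg, h = 14.0005 m
PE = mgh = (48.0)(14.9)(14.0005) = 10013.1 J = 2393 cal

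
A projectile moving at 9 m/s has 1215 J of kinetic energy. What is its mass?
m = 2·KE/v² = 2·1215/(9)² = 30.0 kg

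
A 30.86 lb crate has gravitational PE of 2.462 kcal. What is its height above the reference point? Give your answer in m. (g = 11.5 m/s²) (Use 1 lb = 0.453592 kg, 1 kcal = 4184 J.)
Convert to SI: m = 13.9978 kg, PE = 10301.0 J
h = PE/(mg) = 10301.0/(13.9978·11.5) = 63.99 m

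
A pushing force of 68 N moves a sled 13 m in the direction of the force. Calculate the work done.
W = F·d = (68)(13) = 884.0 J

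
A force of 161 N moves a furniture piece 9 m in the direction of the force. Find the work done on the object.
W = F·d = (161)(9) = 1449 J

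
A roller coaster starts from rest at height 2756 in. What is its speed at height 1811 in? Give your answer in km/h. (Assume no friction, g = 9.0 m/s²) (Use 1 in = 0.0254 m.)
Convert to SI: h₁−h₂ = 24.003 m
mgh₁ = mgh₂ + ½mv² ⇒ v = √(2g(h₁−h₂)) = √(2·9.0·24.003) = 20.7859 m/s = 74.83 km/h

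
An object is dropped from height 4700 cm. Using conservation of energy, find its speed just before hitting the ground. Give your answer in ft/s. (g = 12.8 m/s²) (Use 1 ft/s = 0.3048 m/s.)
Convert to SI: h = 47.0 m
mgh = ½mv² ⇒ v = √(2gh) = √(2·12.8·47.0) = 34.6872 m/s = 113.8 ft/s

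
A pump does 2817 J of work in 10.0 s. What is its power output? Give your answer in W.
P = W/t = 2817.0/10.0 = 281.7 W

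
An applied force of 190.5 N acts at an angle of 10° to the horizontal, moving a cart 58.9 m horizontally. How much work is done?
W = F·d·cosθ = (190.5)(58.9)cos(10°) = 11050 J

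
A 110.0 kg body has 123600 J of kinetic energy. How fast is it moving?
v = √(2·KE/m) = √(2·123600/110.0) = 47.41 m/s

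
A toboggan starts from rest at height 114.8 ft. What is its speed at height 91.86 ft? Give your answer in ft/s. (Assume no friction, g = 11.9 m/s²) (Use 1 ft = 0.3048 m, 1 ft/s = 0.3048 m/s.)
Convert to SI: h₁−h₂ = 6.99211 m
mgh₁ = mgh₂ + ½mv² ⇒ v = √(2g(h₁−h₂)) = √(2·11.9·6.99211) = 12.9001 m/s = 42.32 ft/s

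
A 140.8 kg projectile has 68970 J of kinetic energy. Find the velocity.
v = √(2·KE/m) = √(2·68970/140.8) = 31.3 m/s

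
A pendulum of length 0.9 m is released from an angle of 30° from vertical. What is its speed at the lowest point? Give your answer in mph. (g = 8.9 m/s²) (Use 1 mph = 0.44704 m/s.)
h = L(1 − cosθ) = 0.9(1 − cos30°) = 0.120577 m
v = √(2gh) = √(2·8.9·0.120577) = 1.46502 m/s = 3.277 mph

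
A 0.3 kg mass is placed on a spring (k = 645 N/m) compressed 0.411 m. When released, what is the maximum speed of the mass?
½kx² = ½mv² ⇒ v = x√(k/m) = (0.411)√(645/0.3) = 19.06 m/s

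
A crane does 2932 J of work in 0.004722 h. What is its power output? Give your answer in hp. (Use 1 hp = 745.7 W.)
Convert to SI: W = 2932.0 J, t = 16.9992 s
P = W/t = 2932.0/16.9992 = 172.479 W = 0.2313 hp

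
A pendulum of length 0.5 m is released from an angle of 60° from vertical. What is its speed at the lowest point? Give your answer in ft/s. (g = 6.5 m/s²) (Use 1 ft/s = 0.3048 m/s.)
h = L(1 − cosθ) = 0.5(1 − cos60°) = 0.25 m
v = √(2gh) = √(2·6.5·0.25) = 1.80278 m/s = 5.915 ft/s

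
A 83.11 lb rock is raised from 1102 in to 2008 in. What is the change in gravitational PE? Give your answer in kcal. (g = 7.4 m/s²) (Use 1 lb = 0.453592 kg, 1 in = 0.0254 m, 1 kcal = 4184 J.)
Convert to SI: m = 37.698 kg, Δh = 23.0124 m
ΔPE = mgΔh = (37.698)(7.4)(23.0124) = 6419.66 J = 1.534 kcal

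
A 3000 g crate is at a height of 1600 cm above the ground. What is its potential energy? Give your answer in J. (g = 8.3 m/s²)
Convert to SI: m = 3.0 kg, h = 16.0 m
PE = mgh = (3.0)(8.3)(16.0) = 398.4 J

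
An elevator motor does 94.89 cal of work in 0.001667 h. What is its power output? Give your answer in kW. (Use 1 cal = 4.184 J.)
Convert to SI: W = 397.02 J, t = 6.0012 s
P = W/t = 397.02/6.0012 = 66.1567 W = 0.06616 kW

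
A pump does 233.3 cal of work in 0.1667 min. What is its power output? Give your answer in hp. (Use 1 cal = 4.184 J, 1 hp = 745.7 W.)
Convert to SI: W = 976.127 J, t = 10.002 s
P = W/t = 976.127/10.002 = 97.5932 W = 0.1309 hp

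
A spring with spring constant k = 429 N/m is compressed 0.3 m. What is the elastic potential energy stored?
PE = ½kx² = ½(429)(0.3)² = 19.31 J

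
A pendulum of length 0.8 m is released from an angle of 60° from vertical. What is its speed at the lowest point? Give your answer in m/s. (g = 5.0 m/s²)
h = L(1 − cosθ) = 0.8(1 − cos60°) = 0.4 m
v = √(2gh) = √(2·5.0·0.4) = 2.0 m/s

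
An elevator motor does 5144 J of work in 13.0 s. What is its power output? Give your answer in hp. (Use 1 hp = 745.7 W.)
P = W/t = 5144.0/13.0 = 395.692 W = 0.5306 hp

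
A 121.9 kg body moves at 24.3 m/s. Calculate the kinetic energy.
KE = ½mv² = ½(121.9)(24.3)² = 35990 J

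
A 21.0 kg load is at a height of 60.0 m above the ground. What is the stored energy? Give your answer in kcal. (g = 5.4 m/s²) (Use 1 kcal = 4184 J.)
PE = mgh = (21.0)(5.4)(60.0) = 6804.0 J = 1.626 kcal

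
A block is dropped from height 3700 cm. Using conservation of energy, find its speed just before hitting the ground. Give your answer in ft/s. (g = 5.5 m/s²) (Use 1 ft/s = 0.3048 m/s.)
Convert to SI: h = 37.0 m
mgh = ½mv² ⇒ v = √(2gh) = √(2·5.5·37.0) = 20.1742 m/s = 66.19 ft/s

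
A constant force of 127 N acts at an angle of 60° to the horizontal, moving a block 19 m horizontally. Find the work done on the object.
W = F·d·cosθ = (127)(19)cos(60°) = 1207 J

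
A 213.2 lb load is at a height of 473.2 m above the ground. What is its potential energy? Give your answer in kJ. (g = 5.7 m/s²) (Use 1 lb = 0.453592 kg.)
Convert to SI: m = 96.7058 kg, h = 473.2 m
PE = mgh = (96.7058)(5.7)(473.2) = 260839 J = 260.8 kJ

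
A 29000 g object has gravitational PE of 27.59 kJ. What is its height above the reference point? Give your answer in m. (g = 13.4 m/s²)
Convert to SI: m = 29.0 kg, PE = 27590.0 J
h = PE/(mg) = 27590.0/(29.0·13.4) = 71.0 m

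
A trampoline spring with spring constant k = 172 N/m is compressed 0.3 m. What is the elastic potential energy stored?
PE = ½kx² = ½(172)(0.3)² = 7.74 J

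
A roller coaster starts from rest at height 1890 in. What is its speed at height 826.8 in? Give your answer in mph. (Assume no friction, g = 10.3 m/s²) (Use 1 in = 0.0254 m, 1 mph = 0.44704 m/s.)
Convert to SI: h₁−h₂ = 27.0053 m
mgh₁ = mgh₂ + ½mv² ⇒ v = √(2g(h₁−h₂)) = √(2·10.3·27.0053) = 23.5862 m/s = 52.76 mph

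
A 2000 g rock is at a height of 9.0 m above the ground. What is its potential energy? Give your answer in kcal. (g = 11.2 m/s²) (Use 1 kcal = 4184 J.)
Convert to SI: m = 2.0 kg, h = 9.0 m
PE = mgh = (2.0)(11.2)(9.0) = 201.6 J = 0.04818 kcal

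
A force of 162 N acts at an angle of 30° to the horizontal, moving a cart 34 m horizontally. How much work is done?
W = F·d·cosθ = (162)(34)cos(30°) = 4770 J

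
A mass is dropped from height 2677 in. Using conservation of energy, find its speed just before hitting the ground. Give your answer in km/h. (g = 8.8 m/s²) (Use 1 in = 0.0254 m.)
Convert to SI: h = 67.9958 m
mgh = ½mv² ⇒ v = √(2gh) = √(2·8.8·67.9958) = 34.5937 m/s = 124.5 km/h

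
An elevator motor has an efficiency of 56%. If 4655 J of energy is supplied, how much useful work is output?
W_out = η·W_in = 0.56·4655 = 2606.8 J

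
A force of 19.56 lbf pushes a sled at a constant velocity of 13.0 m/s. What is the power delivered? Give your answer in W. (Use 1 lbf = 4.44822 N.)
Convert to SI: F = 87.0072 N, v = 13.0 m/s
P = Fv = (87.0072)(13.0) = 1131 W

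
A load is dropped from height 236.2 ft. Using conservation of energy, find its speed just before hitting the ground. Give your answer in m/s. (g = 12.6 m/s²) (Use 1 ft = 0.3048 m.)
Convert to SI: h = 71.9938 m
mgh = ½mv² ⇒ v = √(2gh) = √(2·12.6·71.9938) = 42.59 m/s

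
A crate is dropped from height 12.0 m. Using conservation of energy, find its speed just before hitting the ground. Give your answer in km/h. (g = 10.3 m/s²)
mgh = ½mv² ⇒ v = √(2gh) = √(2·10.3·12.0) = 15.7226 m/s = 56.6 km/h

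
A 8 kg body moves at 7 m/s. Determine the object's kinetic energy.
KE = ½mv² = ½(8)(7)² = 196.0 J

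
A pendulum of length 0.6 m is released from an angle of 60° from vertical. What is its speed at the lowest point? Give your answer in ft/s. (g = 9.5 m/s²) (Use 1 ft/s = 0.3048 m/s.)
h = L(1 − cosθ) = 0.6(1 − cos60°) = 0.3 m
v = √(2gh) = √(2·9.5·0.3) = 2.38747 m/s = 7.833 ft/s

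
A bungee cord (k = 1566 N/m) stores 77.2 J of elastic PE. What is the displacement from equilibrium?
x = √(2·PE/k) = √(2·77.2/1566) = 0.314 m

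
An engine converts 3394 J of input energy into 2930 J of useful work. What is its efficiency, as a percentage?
η = W_out/W_in = 2930/3394 = 86.33%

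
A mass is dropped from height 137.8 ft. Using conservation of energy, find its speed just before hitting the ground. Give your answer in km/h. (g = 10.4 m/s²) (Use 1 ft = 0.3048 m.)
Convert to SI: h = 42.0014 m
mgh = ½mv² ⇒ v = √(2gh) = √(2·10.4·42.0014) = 29.5572 m/s = 106.4 km/h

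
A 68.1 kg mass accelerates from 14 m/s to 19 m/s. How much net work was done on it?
W = ΔKE = ½m(v₂² − v₁²) = ½(68.1)(19² − 14²) = 5618.25 J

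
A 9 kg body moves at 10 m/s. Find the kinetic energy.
KE = ½mv² = ½(9)(10)² = 450.0 J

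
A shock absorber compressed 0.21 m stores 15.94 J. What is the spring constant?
k = 2·PE/x² = 2·15.94/(0.21)² = 722.9 N/m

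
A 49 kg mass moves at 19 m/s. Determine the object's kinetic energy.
KE = ½mv² = ½(49)(19)² = 8844.5 J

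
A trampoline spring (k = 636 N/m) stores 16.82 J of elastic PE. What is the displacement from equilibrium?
x = √(2·PE/k) = √(2·16.82/636) = 0.23 m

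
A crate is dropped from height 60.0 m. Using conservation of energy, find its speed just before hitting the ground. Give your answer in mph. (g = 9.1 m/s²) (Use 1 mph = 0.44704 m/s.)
mgh = ½mv² ⇒ v = √(2gh) = √(2·9.1·60.0) = 33.0454 m/s = 73.92 mph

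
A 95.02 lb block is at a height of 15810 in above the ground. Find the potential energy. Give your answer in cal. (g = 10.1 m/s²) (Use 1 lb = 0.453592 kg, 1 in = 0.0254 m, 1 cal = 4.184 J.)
Convert to SI: m = 43.1003 kg, h = 401.574 m
PE = mgh = (43.1003)(10.1)(401.574) = 174810 J = 41780 cal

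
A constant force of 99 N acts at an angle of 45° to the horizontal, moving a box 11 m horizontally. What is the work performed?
W = F·d·cosθ = (99)(11)cos(45°) = 770.0 J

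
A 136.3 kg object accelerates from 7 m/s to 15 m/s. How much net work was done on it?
W = ΔKE = ½m(v₂² − v₁²) = ½(136.3)(15² − 7²) = 11994.4 J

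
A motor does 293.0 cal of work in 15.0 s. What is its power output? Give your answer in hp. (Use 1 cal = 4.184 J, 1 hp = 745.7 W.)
Convert to SI: W = 1225.91 J, t = 15.0 s
P = W/t = 1225.91/15.0 = 81.7275 W = 0.1096 hp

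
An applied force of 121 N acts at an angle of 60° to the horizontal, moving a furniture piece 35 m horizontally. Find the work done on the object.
W = F·d·cosθ = (121)(35)cos(60°) = 2118 J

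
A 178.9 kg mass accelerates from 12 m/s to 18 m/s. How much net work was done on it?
W = ΔKE = ½m(v₂² − v₁²) = ½(178.9)(18² − 12²) = 16101.0 J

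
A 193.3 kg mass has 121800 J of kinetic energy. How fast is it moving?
v = √(2·KE/m) = √(2·121800/193.3) = 35.5 m/s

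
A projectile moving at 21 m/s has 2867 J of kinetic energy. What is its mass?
m = 2·KE/v² = 2·2867/(21)² = 13.0 kg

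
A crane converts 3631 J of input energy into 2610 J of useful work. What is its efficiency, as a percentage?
η = W_out/W_in = 2610/3631 = 71.88%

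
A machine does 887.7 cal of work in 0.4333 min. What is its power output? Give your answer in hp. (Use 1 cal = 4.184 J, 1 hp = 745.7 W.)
Convert to SI: W = 3714.14 J, t = 25.998 s
P = W/t = 3714.14/25.998 = 142.862 W = 0.1916 hp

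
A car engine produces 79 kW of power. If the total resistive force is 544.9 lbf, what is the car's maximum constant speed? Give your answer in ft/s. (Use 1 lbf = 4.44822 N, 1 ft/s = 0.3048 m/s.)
Convert to SI: F = 2423.84 N
P = Fv ⇒ v = P/F = 79000 W/2423.84 N = 32.593 m/s = 106.9 ft/s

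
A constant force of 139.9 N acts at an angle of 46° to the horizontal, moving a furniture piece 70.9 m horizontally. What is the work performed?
W = F·d·cosθ = (139.9)(70.9)cos(46°) = 6890 J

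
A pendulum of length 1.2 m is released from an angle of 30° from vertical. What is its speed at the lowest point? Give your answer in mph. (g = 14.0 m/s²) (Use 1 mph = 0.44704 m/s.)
h = L(1 − cosθ) = 1.2(1 − cos30°) = 0.16077 m
v = √(2gh) = √(2·14.0·0.16077) = 2.12168 m/s = 4.746 mph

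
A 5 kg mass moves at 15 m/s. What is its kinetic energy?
KE = ½mv² = ½(5)(15)² = 562.5 J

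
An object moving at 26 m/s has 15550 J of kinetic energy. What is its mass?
m = 2·KE/v² = 2·15550/(26)² = 46.01 kg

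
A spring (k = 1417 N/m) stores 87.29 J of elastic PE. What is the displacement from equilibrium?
x = √(2·PE/k) = √(2·87.29/1417) = 0.351 m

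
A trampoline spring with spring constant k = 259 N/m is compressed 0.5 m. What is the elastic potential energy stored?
PE = ½kx² = ½(259)(0.5)² = 32.38 J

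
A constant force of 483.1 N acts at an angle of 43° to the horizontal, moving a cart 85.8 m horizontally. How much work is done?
W = F·d·cosθ = (483.1)(85.8)cos(43°) = 30310 J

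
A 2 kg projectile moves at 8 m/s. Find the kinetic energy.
KE = ½mv² = ½(2)(8)² = 64.0 J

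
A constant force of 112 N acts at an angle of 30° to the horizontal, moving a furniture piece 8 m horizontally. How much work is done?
W = F·d·cosθ = (112)(8)cos(30°) = 776.0 J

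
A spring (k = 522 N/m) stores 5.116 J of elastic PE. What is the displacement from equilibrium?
x = √(2·PE/k) = √(2·5.116/522) = 0.14 m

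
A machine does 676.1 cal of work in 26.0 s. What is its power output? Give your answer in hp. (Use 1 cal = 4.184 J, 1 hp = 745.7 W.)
Convert to SI: W = 2828.8 J, t = 26.0 s
P = W/t = 2828.8/26.0 = 108.8 W = 0.1459 hp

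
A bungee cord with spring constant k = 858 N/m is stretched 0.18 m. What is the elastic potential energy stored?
PE = ½kx² = ½(858)(0.18)² = 13.9 J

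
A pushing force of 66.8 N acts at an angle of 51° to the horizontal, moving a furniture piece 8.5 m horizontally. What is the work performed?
W = F·d·cosθ = (66.8)(8.5)cos(51°) = 357.3 J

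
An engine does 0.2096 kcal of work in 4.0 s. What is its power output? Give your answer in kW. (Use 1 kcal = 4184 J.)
Convert to SI: W = 876.966 J, t = 4.0 s
P = W/t = 876.966/4.0 = 219.242 W = 0.2192 kW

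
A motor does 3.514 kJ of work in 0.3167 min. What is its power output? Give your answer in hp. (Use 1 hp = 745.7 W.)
Convert to SI: W = 3514.0 J, t = 19.002 s
P = W/t = 3514.0/19.002 = 184.928 W = 0.248 hp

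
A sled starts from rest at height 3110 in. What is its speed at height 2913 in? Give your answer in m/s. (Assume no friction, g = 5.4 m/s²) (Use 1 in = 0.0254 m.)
Convert to SI: h₁−h₂ = 5.0038 m
mgh₁ = mgh₂ + ½mv² ⇒ v = √(2g(h₁−h₂)) = √(2·5.4·5.0038) = 7.351 m/s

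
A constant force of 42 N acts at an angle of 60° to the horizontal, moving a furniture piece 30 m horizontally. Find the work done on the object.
W = F·d·cosθ = (42)(30)cos(60°) = 630.0 J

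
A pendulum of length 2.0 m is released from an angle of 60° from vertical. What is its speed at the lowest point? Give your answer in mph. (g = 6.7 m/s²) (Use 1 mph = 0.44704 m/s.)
h = L(1 − cosθ) = 2.0(1 − cos60°) = 1.0 m
v = √(2gh) = √(2·6.7·1.0) = 3.6606 m/s = 8.189 mph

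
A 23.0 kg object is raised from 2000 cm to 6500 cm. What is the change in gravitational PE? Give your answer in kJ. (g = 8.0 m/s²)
Convert to SI: m = 23.0 kg, Δh = 45.0 m
ΔPE = mgΔh = (23.0)(8.0)(45.0) = 8280.0 J = 8.28 kJ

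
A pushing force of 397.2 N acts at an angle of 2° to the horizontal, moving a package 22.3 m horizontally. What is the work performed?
W = F·d·cosθ = (397.2)(22.3)cos(2°) = 8852 J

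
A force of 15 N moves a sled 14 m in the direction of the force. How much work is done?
W = F·d = (15)(14) = 210.0 J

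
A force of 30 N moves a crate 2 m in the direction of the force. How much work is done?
W = F·d = (30)(2) = 60.0 J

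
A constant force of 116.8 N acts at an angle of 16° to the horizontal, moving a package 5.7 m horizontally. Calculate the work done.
W = F·d·cosθ = (116.8)(5.7)cos(16°) = 640.0 J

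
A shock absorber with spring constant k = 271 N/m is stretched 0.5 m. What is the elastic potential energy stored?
PE = ½kx² = ½(271)(0.5)² = 33.88 J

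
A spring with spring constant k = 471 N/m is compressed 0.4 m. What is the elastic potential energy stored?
PE = ½kx² = ½(471)(0.4)² = 37.68 J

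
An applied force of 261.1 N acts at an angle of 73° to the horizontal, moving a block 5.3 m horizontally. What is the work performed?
W = F·d·cosθ = (261.1)(5.3)cos(73°) = 404.6 J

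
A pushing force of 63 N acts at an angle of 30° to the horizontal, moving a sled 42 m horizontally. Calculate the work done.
W = F·d·cosθ = (63)(42)cos(30°) = 2292 J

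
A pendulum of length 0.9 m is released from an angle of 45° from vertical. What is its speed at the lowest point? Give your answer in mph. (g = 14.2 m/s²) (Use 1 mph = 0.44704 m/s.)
h = L(1 − cosθ) = 0.9(1 − cos45°) = 0.263604 m
v = √(2gh) = √(2·14.2·0.263604) = 2.73612 m/s = 6.121 mph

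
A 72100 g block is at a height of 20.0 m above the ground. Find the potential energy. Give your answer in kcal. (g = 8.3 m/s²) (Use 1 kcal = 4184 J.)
Convert to SI: m = 72.1 kg, h = 20.0 m
PE = mgh = (72.1)(8.3)(20.0) = 11968.6 J = 2.861 kcal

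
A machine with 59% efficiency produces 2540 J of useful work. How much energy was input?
W_in = W_out/η = 2540/0.59 = 4305 J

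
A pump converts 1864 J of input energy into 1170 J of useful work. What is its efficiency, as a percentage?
η = W_out/W_in = 1170/1864 = 62.77%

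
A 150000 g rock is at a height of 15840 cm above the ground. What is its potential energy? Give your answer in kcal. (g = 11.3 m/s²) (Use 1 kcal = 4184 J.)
Convert to SI: m = 150.0 kg, h = 158.4 m
PE = mgh = (150.0)(11.3)(158.4) = 268488 J = 64.17 kcal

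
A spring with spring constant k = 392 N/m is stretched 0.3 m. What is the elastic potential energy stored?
PE = ½kx² = ½(392)(0.3)² = 17.64 J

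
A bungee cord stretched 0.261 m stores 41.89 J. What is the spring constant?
k = 2·PE/x² = 2·41.89/(0.261)² = 1230 N/m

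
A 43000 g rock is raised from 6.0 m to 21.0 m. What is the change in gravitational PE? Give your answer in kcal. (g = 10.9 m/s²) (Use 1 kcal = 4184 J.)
Convert to SI: m = 43.0 kg, Δh = 15.0 m
ΔPE = mgΔh = (43.0)(10.9)(15.0) = 7030.5 J = 1.68 kcal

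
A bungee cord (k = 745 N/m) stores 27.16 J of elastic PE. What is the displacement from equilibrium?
x = √(2·PE/k) = √(2·27.16/745) = 0.27 m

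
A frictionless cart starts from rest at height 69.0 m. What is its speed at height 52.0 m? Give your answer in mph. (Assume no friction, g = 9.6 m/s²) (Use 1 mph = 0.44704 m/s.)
mgh₁ = mgh₂ + ½mv² ⇒ v = √(2g(h₁−h₂)) = √(2·9.6·17.0) = 18.0665 m/s = 40.41 mph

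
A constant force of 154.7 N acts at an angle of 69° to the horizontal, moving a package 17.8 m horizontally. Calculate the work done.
W = F·d·cosθ = (154.7)(17.8)cos(69°) = 986.8 J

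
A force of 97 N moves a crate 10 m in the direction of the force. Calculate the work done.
W = F·d = (97)(10) = 970.0 J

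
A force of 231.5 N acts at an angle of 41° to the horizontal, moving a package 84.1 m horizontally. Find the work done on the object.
W = F·d·cosθ = (231.5)(84.1)cos(41°) = 14690 J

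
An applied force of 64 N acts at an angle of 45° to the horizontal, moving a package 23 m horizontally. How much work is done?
W = F·d·cosθ = (64)(23)cos(45°) = 1041 J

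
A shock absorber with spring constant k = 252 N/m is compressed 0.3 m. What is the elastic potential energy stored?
PE = ½kx² = ½(252)(0.3)² = 11.34 J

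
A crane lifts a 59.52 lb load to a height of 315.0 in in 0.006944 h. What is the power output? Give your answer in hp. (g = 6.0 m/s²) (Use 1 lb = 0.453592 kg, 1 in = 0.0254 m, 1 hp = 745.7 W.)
Convert to SI: m = 26.9978 kg, h = 8.001 m, t = 24.9984 s
P = mgh/t = (26.9978)(6.0)(8.001)/24.9984 = 51.8456 W = 0.06953 hp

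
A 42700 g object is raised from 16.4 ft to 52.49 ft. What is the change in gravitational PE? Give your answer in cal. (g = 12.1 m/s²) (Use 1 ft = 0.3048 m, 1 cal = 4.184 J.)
Convert to SI: m = 42.7 kg, Δh = 11.0002 m
ΔPE = mgΔh = (42.7)(12.1)(11.0002) = 5683.49 J = 1358 cal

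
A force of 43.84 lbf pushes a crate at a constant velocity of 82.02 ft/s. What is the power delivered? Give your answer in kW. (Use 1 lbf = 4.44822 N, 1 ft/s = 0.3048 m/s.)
Convert to SI: F = 195.01 N, v = 24.9997 m/s
P = Fv = (195.01)(24.9997) = 4875.19 W = 4.875 kW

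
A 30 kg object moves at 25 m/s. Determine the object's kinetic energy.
KE = ½mv² = ½(30)(25)² = 9375.0 J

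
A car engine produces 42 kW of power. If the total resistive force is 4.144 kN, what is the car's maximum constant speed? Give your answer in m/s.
Convert to SI: F = 4144.0 N
P = Fv ⇒ v = P/F = 42000 W/4144.0 N = 10.14 m/s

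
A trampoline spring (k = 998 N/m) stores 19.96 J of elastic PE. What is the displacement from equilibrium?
x = √(2·PE/k) = √(2·19.96/998) = 0.2 m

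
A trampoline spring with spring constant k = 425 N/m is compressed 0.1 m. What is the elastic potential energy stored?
PE = ½kx² = ½(425)(0.1)² = 2.125 J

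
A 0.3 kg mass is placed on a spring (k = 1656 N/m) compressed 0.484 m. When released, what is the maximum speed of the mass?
½kx² = ½mv² ⇒ v = x√(k/m) = (0.484)√(1656/0.3) = 35.96 m/s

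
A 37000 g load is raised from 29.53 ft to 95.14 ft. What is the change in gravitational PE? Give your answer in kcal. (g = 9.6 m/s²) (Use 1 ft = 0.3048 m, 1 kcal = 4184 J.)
Convert to SI: m = 37.0 kg, Δh = 19.9979 m
ΔPE = mgΔh = (37.0)(9.6)(19.9979) = 7103.26 J = 1.698 kcal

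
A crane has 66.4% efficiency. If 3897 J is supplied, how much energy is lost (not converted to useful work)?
W_lost = W_in(1 − η) = 3897·(1 − 0.664) = 1309 J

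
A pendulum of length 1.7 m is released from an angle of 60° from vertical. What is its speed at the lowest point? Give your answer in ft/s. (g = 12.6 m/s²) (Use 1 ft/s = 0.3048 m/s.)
h = L(1 − cosθ) = 1.7(1 − cos60°) = 0.85 m
v = √(2gh) = √(2·12.6·0.85) = 4.62817 m/s = 15.18 ft/s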